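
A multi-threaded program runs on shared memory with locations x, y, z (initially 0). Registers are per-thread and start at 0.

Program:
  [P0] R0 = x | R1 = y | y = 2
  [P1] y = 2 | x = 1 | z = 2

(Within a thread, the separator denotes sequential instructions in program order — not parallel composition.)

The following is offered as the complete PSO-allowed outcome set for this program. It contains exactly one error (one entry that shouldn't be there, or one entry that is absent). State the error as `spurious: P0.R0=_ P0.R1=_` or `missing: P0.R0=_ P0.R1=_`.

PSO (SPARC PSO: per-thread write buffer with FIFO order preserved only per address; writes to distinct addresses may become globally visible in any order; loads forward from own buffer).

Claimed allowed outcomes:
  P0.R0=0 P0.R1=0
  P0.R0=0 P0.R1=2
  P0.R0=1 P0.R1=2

outcome vector order: (P0.R0,P0.R1)
under PSO → 00, 02, 10, 12
PSO∖claimed = {10}

missing: P0.R0=1 P0.R1=0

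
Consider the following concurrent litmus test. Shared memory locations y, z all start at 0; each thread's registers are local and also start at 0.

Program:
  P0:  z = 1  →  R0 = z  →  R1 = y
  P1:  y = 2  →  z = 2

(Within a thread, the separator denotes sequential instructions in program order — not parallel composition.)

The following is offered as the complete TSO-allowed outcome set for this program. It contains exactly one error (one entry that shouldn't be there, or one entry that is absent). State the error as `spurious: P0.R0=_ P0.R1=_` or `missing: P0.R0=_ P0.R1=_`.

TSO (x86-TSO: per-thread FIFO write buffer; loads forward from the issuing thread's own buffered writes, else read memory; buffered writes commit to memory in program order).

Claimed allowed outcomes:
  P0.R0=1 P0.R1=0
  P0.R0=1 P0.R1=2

outcome vector order: (P0.R0,P0.R1)
TSO (3): <1 0>; <1 2>; <2 2>
TSO∖claimed = {<2 2>}

missing: P0.R0=2 P0.R1=2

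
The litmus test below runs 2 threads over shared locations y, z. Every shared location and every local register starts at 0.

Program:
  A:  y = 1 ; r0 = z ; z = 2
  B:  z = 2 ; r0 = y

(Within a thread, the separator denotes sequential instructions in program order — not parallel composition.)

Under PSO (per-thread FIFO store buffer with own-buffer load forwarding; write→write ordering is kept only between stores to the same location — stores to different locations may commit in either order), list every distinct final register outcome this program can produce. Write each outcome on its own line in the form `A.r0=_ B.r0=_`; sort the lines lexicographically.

outcome vector order: (A.r0,B.r0)
|PSO outcomes| = 4

A.r0=0 B.r0=0
A.r0=0 B.r0=1
A.r0=2 B.r0=0
A.r0=2 B.r0=1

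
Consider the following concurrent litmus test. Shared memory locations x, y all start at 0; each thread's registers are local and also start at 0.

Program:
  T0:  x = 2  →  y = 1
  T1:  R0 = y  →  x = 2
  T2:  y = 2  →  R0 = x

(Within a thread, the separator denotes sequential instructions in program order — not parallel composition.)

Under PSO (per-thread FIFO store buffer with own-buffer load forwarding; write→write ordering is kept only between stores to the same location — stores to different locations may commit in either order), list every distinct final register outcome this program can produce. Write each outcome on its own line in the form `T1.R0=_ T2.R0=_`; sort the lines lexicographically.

outcome vector order: (T1.R0,T2.R0)
|PSO outcomes| = 6

T1.R0=0 T2.R0=0
T1.R0=0 T2.R0=2
T1.R0=1 T2.R0=0
T1.R0=1 T2.R0=2
T1.R0=2 T2.R0=0
T1.R0=2 T2.R0=2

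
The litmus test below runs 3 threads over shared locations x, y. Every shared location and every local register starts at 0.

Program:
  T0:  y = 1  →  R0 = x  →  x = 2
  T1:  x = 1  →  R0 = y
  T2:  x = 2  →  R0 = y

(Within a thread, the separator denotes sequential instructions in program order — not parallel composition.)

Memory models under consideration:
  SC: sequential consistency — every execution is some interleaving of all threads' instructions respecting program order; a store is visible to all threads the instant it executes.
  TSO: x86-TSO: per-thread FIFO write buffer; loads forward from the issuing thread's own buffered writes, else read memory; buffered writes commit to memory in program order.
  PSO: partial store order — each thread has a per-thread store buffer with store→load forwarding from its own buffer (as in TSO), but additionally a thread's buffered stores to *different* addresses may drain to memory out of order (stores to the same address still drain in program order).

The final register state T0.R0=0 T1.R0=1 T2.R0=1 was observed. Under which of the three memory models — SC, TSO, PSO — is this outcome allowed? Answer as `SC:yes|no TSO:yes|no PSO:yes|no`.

outcome vector order: (T0.R0,T1.R0,T2.R0)
SC: 9 outcomes — {(0,1,1), (1,0,0), (1,0,1), (1,1,0), (1,1,1), (2,0,0), (2,0,1), (2,1,0), (2,1,1)}
TSO: 12 outcomes — {(0,0,0), (0,0,1), (0,1,0), (0,1,1), (1,0,0), (1,0,1), (1,1,0), (1,1,1), (2,0,0), (2,0,1), (2,1,0), (2,1,1)}
PSO: 12 outcomes — {(0,0,0), (0,0,1), (0,1,0), (0,1,1), (1,0,0), (1,0,1), (1,1,0), (1,1,1), (2,0,0), (2,0,1), (2,1,0), (2,1,1)}
target (0,1,1) ∈ {SC,TSO,PSO}

SC:yes TSO:yes PSO:yes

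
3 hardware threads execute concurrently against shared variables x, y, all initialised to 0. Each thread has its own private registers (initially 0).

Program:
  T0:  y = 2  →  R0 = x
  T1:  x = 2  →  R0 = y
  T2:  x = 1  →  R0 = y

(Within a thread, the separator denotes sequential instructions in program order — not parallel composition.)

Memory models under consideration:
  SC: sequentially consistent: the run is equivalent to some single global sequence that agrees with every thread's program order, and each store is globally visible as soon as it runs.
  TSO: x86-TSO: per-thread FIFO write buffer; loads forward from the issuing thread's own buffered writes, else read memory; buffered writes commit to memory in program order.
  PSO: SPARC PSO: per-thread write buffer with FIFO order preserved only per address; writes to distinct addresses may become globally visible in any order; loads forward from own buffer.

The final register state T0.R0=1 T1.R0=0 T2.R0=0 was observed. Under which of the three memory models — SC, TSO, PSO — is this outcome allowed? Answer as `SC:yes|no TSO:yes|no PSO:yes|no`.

outcome vector order: (T0.R0,T1.R0,T2.R0)
under SC → 022, 100, 102, 120, 122, 200, 202, 220, 222
under TSO → 000, 002, 020, 022, 100, 102, 120, 122, 200, 202, 220, 222
under PSO → 000, 002, 020, 022, 100, 102, 120, 122, 200, 202, 220, 222
target 100 ∈ {SC,TSO,PSO}

SC:yes TSO:yes PSO:yes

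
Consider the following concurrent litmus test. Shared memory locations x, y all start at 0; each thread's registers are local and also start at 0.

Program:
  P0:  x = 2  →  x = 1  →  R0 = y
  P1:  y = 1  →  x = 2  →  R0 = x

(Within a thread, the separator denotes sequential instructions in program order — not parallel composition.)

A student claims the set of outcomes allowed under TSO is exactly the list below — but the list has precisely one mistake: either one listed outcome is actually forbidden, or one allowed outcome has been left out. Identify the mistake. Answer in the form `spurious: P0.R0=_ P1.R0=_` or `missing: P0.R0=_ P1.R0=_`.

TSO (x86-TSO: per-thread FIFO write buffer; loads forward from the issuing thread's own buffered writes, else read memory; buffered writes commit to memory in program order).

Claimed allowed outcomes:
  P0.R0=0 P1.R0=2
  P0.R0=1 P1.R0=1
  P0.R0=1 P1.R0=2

outcome vector order: (P0.R0,P1.R0)
[TSO] allowed = {(0,1) (0,2) (1,1) (1,2)}
TSO∖claimed = {(0,1)}

missing: P0.R0=0 P1.R0=1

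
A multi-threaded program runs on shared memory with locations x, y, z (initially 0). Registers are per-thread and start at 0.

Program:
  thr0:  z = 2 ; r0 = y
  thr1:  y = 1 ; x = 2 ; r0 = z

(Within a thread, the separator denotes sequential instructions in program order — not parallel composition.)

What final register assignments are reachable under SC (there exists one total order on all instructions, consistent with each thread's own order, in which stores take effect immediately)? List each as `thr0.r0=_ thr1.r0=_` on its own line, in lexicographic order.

thr0.r0=0 thr1.r0=2
thr0.r0=1 thr1.r0=0
thr0.r0=1 thr1.r0=2

outcome vector order: (thr0.r0,thr1.r0)
|SC outcomes| = 3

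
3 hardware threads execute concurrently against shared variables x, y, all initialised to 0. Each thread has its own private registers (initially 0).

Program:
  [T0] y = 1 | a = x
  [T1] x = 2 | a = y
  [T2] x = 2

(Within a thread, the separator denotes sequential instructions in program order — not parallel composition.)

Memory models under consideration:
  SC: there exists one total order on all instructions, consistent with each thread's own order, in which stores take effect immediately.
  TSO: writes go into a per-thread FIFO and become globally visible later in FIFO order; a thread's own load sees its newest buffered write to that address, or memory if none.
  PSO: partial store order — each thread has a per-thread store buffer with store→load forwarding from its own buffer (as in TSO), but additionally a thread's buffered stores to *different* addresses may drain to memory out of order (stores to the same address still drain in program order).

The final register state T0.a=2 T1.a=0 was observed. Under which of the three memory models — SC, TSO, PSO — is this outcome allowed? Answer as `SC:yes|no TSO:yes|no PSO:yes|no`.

outcome vector order: (T0.a,T1.a)
SC: 3 outcomes — {0/1 2/0 2/1}
TSO: 4 outcomes — {0/0 0/1 2/0 2/1}
PSO: 4 outcomes — {0/0 0/1 2/0 2/1}
target 2/0 ∈ {SC,TSO,PSO}

SC:yes TSO:yes PSO:yes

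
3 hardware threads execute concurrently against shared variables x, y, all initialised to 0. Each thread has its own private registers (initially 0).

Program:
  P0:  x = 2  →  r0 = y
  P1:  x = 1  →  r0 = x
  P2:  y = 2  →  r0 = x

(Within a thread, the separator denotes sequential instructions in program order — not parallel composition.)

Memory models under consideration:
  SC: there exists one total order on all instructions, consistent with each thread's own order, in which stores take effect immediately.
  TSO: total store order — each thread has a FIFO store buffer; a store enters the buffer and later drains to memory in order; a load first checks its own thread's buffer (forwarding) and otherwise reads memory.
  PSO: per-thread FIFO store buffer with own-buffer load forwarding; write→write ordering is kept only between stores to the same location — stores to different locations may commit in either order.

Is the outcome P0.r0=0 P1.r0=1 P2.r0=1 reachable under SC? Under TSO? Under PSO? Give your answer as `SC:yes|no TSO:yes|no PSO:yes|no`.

outcome vector order: (P0.r0,P1.r0,P2.r0)
SC: 9 outcomes — {<0 1 1> <0 1 2> <0 2 2> <2 1 0> <2 1 1> <2 1 2> <2 2 0> <2 2 1> <2 2 2>}
TSO: 12 outcomes — {<0 1 0> <0 1 1> <0 1 2> <0 2 0> <0 2 1> <0 2 2> <2 1 0> <2 1 1> <2 1 2> <2 2 0> <2 2 1> <2 2 2>}
PSO: 12 outcomes — {<0 1 0> <0 1 1> <0 1 2> <0 2 0> <0 2 1> <0 2 2> <2 1 0> <2 1 1> <2 1 2> <2 2 0> <2 2 1> <2 2 2>}
target <0 1 1> ∈ {SC,TSO,PSO}

SC:yes TSO:yes PSO:yes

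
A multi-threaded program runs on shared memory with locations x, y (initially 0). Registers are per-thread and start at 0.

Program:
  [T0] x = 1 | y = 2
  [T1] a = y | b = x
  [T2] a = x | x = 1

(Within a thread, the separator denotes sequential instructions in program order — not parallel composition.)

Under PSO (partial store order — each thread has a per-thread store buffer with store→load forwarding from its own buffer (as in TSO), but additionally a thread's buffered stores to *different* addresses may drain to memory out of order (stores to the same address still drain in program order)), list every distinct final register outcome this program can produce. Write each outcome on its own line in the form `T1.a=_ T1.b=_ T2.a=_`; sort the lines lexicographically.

T1.a=0 T1.b=0 T2.a=0
T1.a=0 T1.b=0 T2.a=1
T1.a=0 T1.b=1 T2.a=0
T1.a=0 T1.b=1 T2.a=1
T1.a=2 T1.b=0 T2.a=0
T1.a=2 T1.b=0 T2.a=1
T1.a=2 T1.b=1 T2.a=0
T1.a=2 T1.b=1 T2.a=1

outcome vector order: (T1.a,T1.b,T2.a)
|PSO outcomes| = 8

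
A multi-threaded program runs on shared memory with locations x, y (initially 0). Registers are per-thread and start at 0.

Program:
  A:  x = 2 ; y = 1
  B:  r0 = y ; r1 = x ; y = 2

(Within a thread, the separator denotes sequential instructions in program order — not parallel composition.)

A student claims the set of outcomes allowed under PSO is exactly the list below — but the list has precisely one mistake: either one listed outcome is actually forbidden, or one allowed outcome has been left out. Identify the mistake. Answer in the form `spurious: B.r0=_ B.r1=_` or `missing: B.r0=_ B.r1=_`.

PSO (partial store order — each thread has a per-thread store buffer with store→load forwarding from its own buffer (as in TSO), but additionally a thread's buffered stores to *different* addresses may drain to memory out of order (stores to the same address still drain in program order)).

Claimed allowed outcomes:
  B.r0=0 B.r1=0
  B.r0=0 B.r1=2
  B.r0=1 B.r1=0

missing: B.r0=1 B.r1=2

outcome vector order: (B.r0,B.r1)
PSO: 4 outcomes — {00 02 10 12}
PSO∖claimed = {12}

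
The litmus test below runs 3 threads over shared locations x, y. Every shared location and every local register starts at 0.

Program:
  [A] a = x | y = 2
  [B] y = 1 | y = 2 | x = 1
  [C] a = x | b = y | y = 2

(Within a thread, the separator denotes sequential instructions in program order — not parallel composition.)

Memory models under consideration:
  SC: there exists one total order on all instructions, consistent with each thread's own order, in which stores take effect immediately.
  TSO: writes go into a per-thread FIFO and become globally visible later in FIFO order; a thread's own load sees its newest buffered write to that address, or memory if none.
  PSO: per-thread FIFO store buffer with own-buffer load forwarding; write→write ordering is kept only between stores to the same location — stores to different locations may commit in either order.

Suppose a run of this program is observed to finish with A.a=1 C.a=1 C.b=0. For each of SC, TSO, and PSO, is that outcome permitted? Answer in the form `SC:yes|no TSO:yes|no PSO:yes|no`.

SC:no TSO:no PSO:yes

outcome vector order: (A.a,C.a,C.b)
SC: 8 outcomes — {0/0/0, 0/0/1, 0/0/2, 0/1/2, 1/0/0, 1/0/1, 1/0/2, 1/1/2}
TSO: 8 outcomes — {0/0/0, 0/0/1, 0/0/2, 0/1/2, 1/0/0, 1/0/1, 1/0/2, 1/1/2}
PSO: 12 outcomes — {0/0/0, 0/0/1, 0/0/2, 0/1/0, 0/1/1, 0/1/2, 1/0/0, 1/0/1, 1/0/2, 1/1/0, 1/1/1, 1/1/2}
target 1/1/0 ∈ {PSO}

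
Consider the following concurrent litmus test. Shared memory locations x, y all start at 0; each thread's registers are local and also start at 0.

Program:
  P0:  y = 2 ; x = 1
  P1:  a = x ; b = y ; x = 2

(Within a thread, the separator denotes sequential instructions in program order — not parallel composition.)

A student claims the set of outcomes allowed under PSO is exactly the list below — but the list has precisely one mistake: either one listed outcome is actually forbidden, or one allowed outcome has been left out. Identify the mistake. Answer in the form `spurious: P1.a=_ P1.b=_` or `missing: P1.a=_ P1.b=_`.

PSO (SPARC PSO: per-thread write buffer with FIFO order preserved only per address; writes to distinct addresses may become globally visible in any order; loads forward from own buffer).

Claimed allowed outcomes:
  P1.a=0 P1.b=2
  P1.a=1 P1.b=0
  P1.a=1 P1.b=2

missing: P1.a=0 P1.b=0

outcome vector order: (P1.a,P1.b)
under PSO → (0,0) (0,2) (1,0) (1,2)
PSO∖claimed = {(0,0)}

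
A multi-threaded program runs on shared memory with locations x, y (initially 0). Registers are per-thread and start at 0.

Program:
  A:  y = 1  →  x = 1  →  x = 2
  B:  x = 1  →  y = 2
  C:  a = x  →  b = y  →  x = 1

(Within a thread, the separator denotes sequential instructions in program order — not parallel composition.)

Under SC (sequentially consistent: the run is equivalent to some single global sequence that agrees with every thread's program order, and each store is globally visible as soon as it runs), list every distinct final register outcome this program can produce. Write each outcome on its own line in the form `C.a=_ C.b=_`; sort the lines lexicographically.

C.a=0 C.b=0
C.a=0 C.b=1
C.a=0 C.b=2
C.a=1 C.b=0
C.a=1 C.b=1
C.a=1 C.b=2
C.a=2 C.b=1
C.a=2 C.b=2

outcome vector order: (C.a,C.b)
|SC outcomes| = 8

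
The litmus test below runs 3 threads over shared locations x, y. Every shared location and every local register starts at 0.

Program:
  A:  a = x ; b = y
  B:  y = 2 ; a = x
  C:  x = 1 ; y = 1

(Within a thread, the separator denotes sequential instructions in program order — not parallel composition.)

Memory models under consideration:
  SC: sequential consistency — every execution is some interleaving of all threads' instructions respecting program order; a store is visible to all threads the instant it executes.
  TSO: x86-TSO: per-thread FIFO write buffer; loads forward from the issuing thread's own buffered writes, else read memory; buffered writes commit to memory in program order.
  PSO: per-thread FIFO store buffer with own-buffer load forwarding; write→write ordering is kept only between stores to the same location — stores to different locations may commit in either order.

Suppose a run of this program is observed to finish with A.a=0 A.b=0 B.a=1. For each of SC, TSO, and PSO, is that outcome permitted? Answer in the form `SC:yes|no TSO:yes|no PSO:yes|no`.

outcome vector order: (A.a,A.b,B.a)
SC: 11 outcomes — {000, 001, 010, 011, 020, 021, 101, 110, 111, 120, 121}
TSO: 12 outcomes — {000, 001, 010, 011, 020, 021, 100, 101, 110, 111, 120, 121}
PSO: 12 outcomes — {000, 001, 010, 011, 020, 021, 100, 101, 110, 111, 120, 121}
target 001 ∈ {SC,TSO,PSO}

SC:yes TSO:yes PSO:yes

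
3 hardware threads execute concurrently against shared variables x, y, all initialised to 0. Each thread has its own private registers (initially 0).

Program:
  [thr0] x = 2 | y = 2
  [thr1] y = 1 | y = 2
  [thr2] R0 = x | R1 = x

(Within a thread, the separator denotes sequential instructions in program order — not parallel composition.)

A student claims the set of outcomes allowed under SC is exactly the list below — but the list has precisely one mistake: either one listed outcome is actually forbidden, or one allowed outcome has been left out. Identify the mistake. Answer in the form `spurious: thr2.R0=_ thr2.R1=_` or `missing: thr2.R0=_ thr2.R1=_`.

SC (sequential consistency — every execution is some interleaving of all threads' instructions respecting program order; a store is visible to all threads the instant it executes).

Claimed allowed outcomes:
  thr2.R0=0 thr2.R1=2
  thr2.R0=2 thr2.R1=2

missing: thr2.R0=0 thr2.R1=0

outcome vector order: (thr2.R0,thr2.R1)
under SC → (0,0) (0,2) (2,2)
SC∖claimed = {(0,0)}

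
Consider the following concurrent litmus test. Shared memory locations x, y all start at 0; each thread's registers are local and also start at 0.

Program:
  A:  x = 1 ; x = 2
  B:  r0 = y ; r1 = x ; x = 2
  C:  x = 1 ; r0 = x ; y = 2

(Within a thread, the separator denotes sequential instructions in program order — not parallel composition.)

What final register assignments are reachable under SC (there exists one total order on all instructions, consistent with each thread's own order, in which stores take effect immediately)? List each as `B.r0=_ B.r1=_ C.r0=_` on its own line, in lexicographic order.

B.r0=0 B.r1=0 C.r0=1
B.r0=0 B.r1=0 C.r0=2
B.r0=0 B.r1=1 C.r0=1
B.r0=0 B.r1=1 C.r0=2
B.r0=0 B.r1=2 C.r0=1
B.r0=0 B.r1=2 C.r0=2
B.r0=2 B.r1=1 C.r0=1
B.r0=2 B.r1=2 C.r0=1
B.r0=2 B.r1=2 C.r0=2

outcome vector order: (B.r0,B.r1,C.r0)
|SC outcomes| = 9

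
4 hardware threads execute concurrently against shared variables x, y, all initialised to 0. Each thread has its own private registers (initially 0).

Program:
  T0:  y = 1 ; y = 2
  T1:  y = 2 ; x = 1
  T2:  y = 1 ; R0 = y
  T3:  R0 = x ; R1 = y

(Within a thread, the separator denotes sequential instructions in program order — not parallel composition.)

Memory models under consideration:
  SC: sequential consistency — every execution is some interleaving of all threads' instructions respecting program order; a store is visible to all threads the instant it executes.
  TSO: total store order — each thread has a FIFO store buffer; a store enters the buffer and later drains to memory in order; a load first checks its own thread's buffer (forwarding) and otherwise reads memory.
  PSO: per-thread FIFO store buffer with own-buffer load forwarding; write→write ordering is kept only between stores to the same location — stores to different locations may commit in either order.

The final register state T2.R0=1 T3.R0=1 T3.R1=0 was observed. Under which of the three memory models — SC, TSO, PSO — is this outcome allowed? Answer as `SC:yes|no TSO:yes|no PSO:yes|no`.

SC:no TSO:no PSO:yes

outcome vector order: (T2.R0,T3.R0,T3.R1)
SC: 10 outcomes — {(1,0,0) (1,0,1) (1,0,2) (1,1,1) (1,1,2) (2,0,0) (2,0,1) (2,0,2) (2,1,1) (2,1,2)}
TSO: 10 outcomes — {(1,0,0) (1,0,1) (1,0,2) (1,1,1) (1,1,2) (2,0,0) (2,0,1) (2,0,2) (2,1,1) (2,1,2)}
PSO: 12 outcomes — {(1,0,0) (1,0,1) (1,0,2) (1,1,0) (1,1,1) (1,1,2) (2,0,0) (2,0,1) (2,0,2) (2,1,0) (2,1,1) (2,1,2)}
target (1,1,0) ∈ {PSO}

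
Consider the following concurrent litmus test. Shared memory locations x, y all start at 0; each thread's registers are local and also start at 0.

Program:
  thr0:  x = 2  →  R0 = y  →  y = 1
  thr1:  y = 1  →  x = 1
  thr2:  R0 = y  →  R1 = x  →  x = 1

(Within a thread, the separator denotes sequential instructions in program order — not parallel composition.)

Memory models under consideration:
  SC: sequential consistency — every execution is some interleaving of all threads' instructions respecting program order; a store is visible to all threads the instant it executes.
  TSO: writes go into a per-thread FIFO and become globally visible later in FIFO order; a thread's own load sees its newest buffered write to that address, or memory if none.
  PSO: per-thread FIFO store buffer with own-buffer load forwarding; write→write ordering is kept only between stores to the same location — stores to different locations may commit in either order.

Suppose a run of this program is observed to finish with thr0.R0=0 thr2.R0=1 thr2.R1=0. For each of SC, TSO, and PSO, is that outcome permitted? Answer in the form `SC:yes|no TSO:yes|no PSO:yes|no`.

SC:no TSO:yes PSO:yes

outcome vector order: (thr0.R0,thr2.R0,thr2.R1)
SC (11): 000 001 002 011 012 100 101 102 110 111 112
TSO (12): 000 001 002 010 011 012 100 101 102 110 111 112
PSO (12): 000 001 002 010 011 012 100 101 102 110 111 112
target 010 ∈ {TSO,PSO}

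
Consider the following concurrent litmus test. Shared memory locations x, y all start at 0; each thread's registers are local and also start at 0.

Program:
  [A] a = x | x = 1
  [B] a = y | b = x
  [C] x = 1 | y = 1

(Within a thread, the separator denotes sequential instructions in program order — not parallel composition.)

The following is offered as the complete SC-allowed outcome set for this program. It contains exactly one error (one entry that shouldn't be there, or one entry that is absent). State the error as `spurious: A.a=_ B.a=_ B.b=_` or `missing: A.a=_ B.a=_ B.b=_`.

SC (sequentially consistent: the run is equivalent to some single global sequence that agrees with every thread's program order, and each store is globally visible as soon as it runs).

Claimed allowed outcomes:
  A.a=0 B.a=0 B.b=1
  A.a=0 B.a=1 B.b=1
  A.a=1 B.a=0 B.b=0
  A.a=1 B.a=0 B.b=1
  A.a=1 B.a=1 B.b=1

outcome vector order: (A.a,B.a,B.b)
under SC → 000, 001, 011, 100, 101, 111
SC∖claimed = {000}

missing: A.a=0 B.a=0 B.b=0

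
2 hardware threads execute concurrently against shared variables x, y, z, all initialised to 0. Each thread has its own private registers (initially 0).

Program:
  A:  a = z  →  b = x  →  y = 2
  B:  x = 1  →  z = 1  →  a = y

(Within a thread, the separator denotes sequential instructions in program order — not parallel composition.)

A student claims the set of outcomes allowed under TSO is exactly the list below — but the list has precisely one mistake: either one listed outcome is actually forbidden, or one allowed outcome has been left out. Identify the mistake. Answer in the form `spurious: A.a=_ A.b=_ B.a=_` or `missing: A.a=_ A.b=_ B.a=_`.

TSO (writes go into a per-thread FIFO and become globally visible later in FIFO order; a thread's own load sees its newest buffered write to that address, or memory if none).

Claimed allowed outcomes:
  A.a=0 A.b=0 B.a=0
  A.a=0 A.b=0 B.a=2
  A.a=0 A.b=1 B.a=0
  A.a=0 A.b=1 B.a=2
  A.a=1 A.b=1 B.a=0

missing: A.a=1 A.b=1 B.a=2

outcome vector order: (A.a,A.b,B.a)
under TSO → 0/0/0; 0/0/2; 0/1/0; 0/1/2; 1/1/0; 1/1/2
TSO∖claimed = {1/1/2}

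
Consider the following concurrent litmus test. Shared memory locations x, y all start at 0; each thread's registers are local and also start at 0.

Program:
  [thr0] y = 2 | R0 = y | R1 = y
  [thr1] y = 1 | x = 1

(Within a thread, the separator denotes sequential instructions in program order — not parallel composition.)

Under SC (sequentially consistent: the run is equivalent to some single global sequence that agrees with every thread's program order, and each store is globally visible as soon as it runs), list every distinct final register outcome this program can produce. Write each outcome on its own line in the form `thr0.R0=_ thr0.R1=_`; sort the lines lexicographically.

thr0.R0=1 thr0.R1=1
thr0.R0=2 thr0.R1=1
thr0.R0=2 thr0.R1=2

outcome vector order: (thr0.R0,thr0.R1)
|SC outcomes| = 3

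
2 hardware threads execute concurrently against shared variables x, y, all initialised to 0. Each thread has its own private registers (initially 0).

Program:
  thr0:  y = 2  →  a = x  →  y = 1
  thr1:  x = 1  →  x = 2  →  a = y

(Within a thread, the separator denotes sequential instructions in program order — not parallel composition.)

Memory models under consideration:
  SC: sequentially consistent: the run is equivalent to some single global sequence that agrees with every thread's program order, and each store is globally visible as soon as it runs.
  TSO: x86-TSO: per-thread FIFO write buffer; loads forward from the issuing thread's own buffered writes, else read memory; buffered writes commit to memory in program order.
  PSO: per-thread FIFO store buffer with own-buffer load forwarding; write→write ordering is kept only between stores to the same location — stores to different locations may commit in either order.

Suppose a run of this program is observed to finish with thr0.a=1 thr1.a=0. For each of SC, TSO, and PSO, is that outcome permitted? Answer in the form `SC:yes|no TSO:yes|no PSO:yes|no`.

SC:no TSO:yes PSO:yes

outcome vector order: (thr0.a,thr1.a)
SC: 7 outcomes — {<0 1> <0 2> <1 1> <1 2> <2 0> <2 1> <2 2>}
TSO: 9 outcomes — {<0 0> <0 1> <0 2> <1 0> <1 1> <1 2> <2 0> <2 1> <2 2>}
PSO: 9 outcomes — {<0 0> <0 1> <0 2> <1 0> <1 1> <1 2> <2 0> <2 1> <2 2>}
target <1 0> ∈ {TSO,PSO}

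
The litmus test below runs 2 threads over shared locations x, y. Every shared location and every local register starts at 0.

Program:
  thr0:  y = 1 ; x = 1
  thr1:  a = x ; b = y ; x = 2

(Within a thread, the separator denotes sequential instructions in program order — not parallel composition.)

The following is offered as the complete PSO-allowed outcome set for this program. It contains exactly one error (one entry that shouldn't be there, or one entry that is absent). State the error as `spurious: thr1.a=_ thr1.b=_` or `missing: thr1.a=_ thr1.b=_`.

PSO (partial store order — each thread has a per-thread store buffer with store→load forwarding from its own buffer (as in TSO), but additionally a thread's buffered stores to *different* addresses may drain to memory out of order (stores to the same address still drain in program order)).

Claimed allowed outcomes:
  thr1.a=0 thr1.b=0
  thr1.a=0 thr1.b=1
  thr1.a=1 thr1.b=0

outcome vector order: (thr1.a,thr1.b)
under PSO → 0/0 0/1 1/0 1/1
PSO∖claimed = {1/1}

missing: thr1.a=1 thr1.b=1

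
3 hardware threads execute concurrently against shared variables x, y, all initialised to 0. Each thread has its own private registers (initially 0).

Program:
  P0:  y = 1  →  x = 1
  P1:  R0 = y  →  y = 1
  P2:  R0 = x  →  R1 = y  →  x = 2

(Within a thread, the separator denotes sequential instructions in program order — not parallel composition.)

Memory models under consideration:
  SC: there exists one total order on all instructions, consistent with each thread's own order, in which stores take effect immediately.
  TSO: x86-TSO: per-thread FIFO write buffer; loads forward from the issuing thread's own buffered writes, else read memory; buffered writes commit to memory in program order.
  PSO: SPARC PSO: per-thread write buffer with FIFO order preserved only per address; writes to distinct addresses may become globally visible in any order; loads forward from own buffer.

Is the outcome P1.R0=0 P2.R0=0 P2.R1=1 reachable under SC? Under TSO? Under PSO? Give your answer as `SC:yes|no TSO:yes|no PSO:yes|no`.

outcome vector order: (P1.R0,P2.R0,P2.R1)
SC: 6 outcomes — {<0 0 0>; <0 0 1>; <0 1 1>; <1 0 0>; <1 0 1>; <1 1 1>}
TSO: 6 outcomes — {<0 0 0>; <0 0 1>; <0 1 1>; <1 0 0>; <1 0 1>; <1 1 1>}
PSO: 8 outcomes — {<0 0 0>; <0 0 1>; <0 1 0>; <0 1 1>; <1 0 0>; <1 0 1>; <1 1 0>; <1 1 1>}
target <0 0 1> ∈ {SC,TSO,PSO}

SC:yes TSO:yes PSO:yes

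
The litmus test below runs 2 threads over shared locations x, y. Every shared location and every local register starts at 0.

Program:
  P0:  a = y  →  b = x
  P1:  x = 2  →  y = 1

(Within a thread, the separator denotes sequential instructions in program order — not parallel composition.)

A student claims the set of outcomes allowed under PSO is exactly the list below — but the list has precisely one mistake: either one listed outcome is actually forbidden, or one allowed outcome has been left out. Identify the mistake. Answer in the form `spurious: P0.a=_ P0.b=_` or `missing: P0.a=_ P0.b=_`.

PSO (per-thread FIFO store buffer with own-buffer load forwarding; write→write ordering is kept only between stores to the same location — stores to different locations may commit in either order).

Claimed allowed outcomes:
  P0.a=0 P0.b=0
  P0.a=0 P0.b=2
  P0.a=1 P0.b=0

missing: P0.a=1 P0.b=2

outcome vector order: (P0.a,P0.b)
PSO (4): (0,0) (0,2) (1,0) (1,2)
PSO∖claimed = {(1,2)}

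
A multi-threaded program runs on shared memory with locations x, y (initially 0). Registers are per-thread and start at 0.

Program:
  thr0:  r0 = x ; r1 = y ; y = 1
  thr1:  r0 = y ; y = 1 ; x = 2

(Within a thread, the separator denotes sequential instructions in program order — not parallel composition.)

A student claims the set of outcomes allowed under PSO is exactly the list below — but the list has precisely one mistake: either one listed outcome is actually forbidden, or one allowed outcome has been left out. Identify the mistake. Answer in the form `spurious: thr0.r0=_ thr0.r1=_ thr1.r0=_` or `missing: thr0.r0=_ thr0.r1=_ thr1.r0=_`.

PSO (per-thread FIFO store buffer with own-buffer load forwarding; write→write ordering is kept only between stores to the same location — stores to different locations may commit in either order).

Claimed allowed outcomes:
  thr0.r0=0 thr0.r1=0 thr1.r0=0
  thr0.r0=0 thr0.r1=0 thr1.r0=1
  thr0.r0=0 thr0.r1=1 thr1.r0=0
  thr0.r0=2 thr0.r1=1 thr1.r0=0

outcome vector order: (thr0.r0,thr0.r1,thr1.r0)
under PSO → 000; 001; 010; 200; 210
PSO∖claimed = {200}

missing: thr0.r0=2 thr0.r1=0 thr1.r0=0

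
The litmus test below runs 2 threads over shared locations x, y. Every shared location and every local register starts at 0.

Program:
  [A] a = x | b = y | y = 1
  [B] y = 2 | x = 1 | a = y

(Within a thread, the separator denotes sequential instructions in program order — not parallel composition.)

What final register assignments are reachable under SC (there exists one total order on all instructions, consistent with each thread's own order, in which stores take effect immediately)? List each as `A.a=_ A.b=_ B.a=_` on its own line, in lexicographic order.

A.a=0 A.b=0 B.a=1
A.a=0 A.b=0 B.a=2
A.a=0 A.b=2 B.a=1
A.a=0 A.b=2 B.a=2
A.a=1 A.b=2 B.a=1
A.a=1 A.b=2 B.a=2

outcome vector order: (A.a,A.b,B.a)
|SC outcomes| = 6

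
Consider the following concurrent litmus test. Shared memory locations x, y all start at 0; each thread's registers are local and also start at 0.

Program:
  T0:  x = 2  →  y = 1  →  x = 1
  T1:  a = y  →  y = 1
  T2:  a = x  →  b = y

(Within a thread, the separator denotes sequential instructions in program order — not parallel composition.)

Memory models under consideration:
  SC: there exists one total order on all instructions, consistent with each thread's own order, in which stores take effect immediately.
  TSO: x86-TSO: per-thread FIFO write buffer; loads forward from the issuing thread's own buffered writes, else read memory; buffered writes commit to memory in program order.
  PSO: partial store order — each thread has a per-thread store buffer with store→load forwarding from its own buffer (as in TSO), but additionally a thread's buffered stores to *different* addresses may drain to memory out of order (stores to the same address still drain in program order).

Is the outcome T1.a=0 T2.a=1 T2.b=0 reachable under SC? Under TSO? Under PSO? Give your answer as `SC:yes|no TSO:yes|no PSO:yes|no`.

SC:no TSO:no PSO:yes

outcome vector order: (T1.a,T2.a,T2.b)
SC (10): 000; 001; 011; 020; 021; 100; 101; 111; 120; 121
TSO (10): 000; 001; 011; 020; 021; 100; 101; 111; 120; 121
PSO (12): 000; 001; 010; 011; 020; 021; 100; 101; 110; 111; 120; 121
target 010 ∈ {PSO}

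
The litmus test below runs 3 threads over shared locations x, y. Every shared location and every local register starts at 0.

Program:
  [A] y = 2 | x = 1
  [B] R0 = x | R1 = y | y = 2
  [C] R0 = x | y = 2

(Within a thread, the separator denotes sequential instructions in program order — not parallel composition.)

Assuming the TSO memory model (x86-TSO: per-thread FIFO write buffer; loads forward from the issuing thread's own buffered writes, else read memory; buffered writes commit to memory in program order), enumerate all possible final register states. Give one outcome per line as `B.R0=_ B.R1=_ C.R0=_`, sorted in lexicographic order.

B.R0=0 B.R1=0 C.R0=0
B.R0=0 B.R1=0 C.R0=1
B.R0=0 B.R1=2 C.R0=0
B.R0=0 B.R1=2 C.R0=1
B.R0=1 B.R1=2 C.R0=0
B.R0=1 B.R1=2 C.R0=1

outcome vector order: (B.R0,B.R1,C.R0)
|TSO outcomes| = 6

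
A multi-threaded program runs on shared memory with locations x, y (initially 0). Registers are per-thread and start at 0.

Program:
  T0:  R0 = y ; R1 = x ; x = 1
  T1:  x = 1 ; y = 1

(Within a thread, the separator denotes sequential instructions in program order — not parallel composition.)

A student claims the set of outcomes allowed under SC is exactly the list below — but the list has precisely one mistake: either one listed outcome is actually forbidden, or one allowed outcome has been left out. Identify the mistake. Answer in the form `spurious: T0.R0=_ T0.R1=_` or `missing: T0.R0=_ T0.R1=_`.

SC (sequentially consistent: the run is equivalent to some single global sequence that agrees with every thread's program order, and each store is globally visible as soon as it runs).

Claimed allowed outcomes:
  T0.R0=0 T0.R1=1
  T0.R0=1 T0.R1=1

outcome vector order: (T0.R0,T0.R1)
SC (3): 0/0 0/1 1/1
SC∖claimed = {0/0}

missing: T0.R0=0 T0.R1=0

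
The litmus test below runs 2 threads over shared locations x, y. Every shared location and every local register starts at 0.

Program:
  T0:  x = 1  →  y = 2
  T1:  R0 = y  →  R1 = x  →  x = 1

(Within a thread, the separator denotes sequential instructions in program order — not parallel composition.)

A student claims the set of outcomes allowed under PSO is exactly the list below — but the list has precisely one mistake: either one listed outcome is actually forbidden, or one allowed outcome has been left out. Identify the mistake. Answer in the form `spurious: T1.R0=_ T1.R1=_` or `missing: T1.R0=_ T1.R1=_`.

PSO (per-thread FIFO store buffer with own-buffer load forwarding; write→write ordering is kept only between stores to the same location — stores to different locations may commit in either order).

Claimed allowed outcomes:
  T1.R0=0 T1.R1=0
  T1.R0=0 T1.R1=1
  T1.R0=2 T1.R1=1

missing: T1.R0=2 T1.R1=0

outcome vector order: (T1.R0,T1.R1)
PSO: 4 outcomes — {00; 01; 20; 21}
PSO∖claimed = {20}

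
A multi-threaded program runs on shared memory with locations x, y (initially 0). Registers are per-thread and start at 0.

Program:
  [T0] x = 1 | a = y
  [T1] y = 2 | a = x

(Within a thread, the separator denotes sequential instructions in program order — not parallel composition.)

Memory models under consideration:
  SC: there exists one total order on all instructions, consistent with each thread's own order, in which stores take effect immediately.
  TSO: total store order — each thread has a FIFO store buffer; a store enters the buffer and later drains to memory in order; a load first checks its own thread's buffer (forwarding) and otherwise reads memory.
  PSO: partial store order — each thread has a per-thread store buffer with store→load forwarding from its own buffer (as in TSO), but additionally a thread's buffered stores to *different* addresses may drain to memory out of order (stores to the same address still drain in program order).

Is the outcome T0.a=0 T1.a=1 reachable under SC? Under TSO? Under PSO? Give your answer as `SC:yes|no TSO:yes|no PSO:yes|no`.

SC:yes TSO:yes PSO:yes

outcome vector order: (T0.a,T1.a)
under SC → <0 1>; <2 0>; <2 1>
under TSO → <0 0>; <0 1>; <2 0>; <2 1>
under PSO → <0 0>; <0 1>; <2 0>; <2 1>
target <0 1> ∈ {SC,TSO,PSO}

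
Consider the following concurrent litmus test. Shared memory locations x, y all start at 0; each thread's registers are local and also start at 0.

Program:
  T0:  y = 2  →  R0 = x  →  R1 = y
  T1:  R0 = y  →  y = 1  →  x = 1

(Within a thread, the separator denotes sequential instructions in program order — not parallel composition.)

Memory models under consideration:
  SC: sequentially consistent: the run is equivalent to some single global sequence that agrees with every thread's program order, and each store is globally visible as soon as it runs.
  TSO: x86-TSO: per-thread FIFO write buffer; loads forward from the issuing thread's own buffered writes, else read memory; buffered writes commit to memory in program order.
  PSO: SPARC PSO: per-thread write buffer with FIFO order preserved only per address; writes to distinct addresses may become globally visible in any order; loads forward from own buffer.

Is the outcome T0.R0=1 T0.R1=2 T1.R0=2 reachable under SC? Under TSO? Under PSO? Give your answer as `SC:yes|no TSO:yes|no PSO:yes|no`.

outcome vector order: (T0.R0,T0.R1,T1.R0)
under SC → 010; 012; 020; 022; 110; 112; 120
under TSO → 010; 012; 020; 022; 110; 112; 120
under PSO → 010; 012; 020; 022; 110; 112; 120; 122
target 122 ∈ {PSO}

SC:no TSO:no PSO:yes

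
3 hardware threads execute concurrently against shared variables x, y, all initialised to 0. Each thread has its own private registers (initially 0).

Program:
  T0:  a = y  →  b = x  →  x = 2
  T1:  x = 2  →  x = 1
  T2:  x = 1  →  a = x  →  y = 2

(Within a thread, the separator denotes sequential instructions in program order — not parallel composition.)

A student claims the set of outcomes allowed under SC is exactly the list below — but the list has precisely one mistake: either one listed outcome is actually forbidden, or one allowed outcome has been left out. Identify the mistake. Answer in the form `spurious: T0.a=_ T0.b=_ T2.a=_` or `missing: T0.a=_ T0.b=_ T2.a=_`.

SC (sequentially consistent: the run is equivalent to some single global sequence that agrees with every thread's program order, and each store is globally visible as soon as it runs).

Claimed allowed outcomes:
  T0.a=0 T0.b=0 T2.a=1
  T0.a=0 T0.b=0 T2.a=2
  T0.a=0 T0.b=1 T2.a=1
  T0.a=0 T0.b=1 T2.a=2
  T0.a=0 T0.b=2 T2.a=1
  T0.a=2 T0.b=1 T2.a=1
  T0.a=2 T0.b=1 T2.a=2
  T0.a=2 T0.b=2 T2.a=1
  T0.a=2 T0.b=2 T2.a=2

outcome vector order: (T0.a,T0.b,T2.a)
[SC] allowed = {001 002 011 012 021 022 211 212 221 222}
SC∖claimed = {022}

missing: T0.a=0 T0.b=2 T2.a=2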